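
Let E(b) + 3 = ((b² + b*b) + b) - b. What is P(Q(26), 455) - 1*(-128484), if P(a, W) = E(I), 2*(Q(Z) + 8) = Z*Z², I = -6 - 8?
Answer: 128873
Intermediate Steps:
I = -14
Q(Z) = -8 + Z³/2 (Q(Z) = -8 + (Z*Z²)/2 = -8 + Z³/2)
E(b) = -3 + 2*b² (E(b) = -3 + (((b² + b*b) + b) - b) = -3 + (((b² + b²) + b) - b) = -3 + ((2*b² + b) - b) = -3 + ((b + 2*b²) - b) = -3 + 2*b²)
P(a, W) = 389 (P(a, W) = -3 + 2*(-14)² = -3 + 2*196 = -3 + 392 = 389)
P(Q(26), 455) - 1*(-128484) = 389 - 1*(-128484) = 389 + 128484 = 128873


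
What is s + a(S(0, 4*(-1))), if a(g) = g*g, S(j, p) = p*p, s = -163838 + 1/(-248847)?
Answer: -40706889955/248847 ≈ -1.6358e+5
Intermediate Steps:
s = -40770594787/248847 (s = -163838 - 1/248847 = -40770594787/248847 ≈ -1.6384e+5)
S(j, p) = p**2
a(g) = g**2
s + a(S(0, 4*(-1))) = -40770594787/248847 + ((4*(-1))**2)**2 = -40770594787/248847 + ((-4)**2)**2 = -40770594787/248847 + 16**2 = -40770594787/248847 + 256 = -40706889955/248847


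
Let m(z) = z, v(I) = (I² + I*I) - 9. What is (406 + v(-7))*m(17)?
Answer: 8415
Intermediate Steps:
v(I) = -9 + 2*I² (v(I) = (I² + I²) - 9 = 2*I² - 9 = -9 + 2*I²)
(406 + v(-7))*m(17) = (406 + (-9 + 2*(-7)²))*17 = (406 + (-9 + 2*49))*17 = (406 + (-9 + 98))*17 = (406 + 89)*17 = 495*17 = 8415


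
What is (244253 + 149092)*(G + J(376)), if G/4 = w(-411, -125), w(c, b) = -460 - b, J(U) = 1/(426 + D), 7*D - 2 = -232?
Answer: -1450527736185/2752 ≈ -5.2708e+8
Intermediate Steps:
D = -230/7 (D = 2/7 + (⅐)*(-232) = 2/7 - 232/7 = -230/7 ≈ -32.857)
J(U) = 7/2752 (J(U) = 1/(426 - 230/7) = 1/(2752/7) = 7/2752)
G = -1340 (G = 4*(-460 - 1*(-125)) = 4*(-460 + 125) = 4*(-335) = -1340)
(244253 + 149092)*(G + J(376)) = (244253 + 149092)*(-1340 + 7/2752) = 393345*(-3687673/2752) = -1450527736185/2752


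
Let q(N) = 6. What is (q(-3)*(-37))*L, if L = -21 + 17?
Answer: 888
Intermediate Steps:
L = -4
(q(-3)*(-37))*L = (6*(-37))*(-4) = -222*(-4) = 888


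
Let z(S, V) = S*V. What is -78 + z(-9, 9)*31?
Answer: -2589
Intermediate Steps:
-78 + z(-9, 9)*31 = -78 - 9*9*31 = -78 - 81*31 = -78 - 2511 = -2589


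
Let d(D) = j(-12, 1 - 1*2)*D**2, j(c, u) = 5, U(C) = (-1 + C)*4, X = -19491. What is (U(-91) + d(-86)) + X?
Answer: 17121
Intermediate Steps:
U(C) = -4 + 4*C
d(D) = 5*D**2
(U(-91) + d(-86)) + X = ((-4 + 4*(-91)) + 5*(-86)**2) - 19491 = ((-4 - 364) + 5*7396) - 19491 = (-368 + 36980) - 19491 = 36612 - 19491 = 17121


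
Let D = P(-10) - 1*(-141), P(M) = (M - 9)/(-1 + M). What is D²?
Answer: 2464900/121 ≈ 20371.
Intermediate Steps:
P(M) = (-9 + M)/(-1 + M)
D = 1570/11 (D = (-9 - 10)/(-1 - 10) - 1*(-141) = -19/(-11) + 141 = -1/11*(-19) + 141 = 19/11 + 141 = 1570/11 ≈ 142.73)
D² = (1570/11)² = 2464900/121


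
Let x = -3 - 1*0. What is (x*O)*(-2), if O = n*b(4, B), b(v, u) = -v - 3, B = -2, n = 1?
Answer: -42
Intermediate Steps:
b(v, u) = -3 - v
x = -3 (x = -3 + 0 = -3)
O = -7 (O = 1*(-3 - 1*4) = 1*(-3 - 4) = 1*(-7) = -7)
(x*O)*(-2) = -3*(-7)*(-2) = 21*(-2) = -42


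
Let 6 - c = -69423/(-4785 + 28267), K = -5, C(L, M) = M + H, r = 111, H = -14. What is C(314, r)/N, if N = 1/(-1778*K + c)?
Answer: 20269633615/23482 ≈ 8.6320e+5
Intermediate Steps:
C(L, M) = -14 + M (C(L, M) = M - 14 = -14 + M)
c = 210315/23482 (c = 6 - (-69423)/(-4785 + 28267) = 6 - (-69423)/23482 = 6 - 1*(-69423/23482) = 6 + 69423/23482 = 210315/23482 ≈ 8.9564)
N = 23482/208965295 (N = 1/(-1778*(-5) + 210315/23482) = 1/(8890 + 210315/23482) = 1/(208965295/23482) = 23482/208965295 ≈ 0.00011237)
C(314, r)/N = (-14 + 111)/(23482/208965295) = 97*(208965295/23482) = 20269633615/23482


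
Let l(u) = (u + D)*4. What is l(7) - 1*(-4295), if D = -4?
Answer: 4307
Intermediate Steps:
l(u) = -16 + 4*u (l(u) = (u - 4)*4 = (-4 + u)*4 = -16 + 4*u)
l(7) - 1*(-4295) = (-16 + 4*7) - 1*(-4295) = (-16 + 28) + 4295 = 12 + 4295 = 4307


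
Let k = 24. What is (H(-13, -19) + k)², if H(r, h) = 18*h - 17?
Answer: 112225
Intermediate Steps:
H(r, h) = -17 + 18*h
(H(-13, -19) + k)² = ((-17 + 18*(-19)) + 24)² = ((-17 - 342) + 24)² = (-359 + 24)² = (-335)² = 112225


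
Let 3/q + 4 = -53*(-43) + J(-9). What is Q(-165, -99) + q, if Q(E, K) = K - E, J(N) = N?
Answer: 149559/2266 ≈ 66.001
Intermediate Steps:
q = 3/2266 (q = 3/(-4 + (-53*(-43) - 9)) = 3/(-4 + (2279 - 9)) = 3/(-4 + 2270) = 3/2266 ≈ 0.0013239)
Q(-165, -99) + q = (-99 - 1*(-165)) + 3/2266 = (-99 + 165) + 3/2266 = 66 + 3/2266 = 149559/2266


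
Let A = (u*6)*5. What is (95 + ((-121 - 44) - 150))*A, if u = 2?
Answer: -13200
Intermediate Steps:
A = 60 (A = (2*6)*5 = 12*5 = 60)
(95 + ((-121 - 44) - 150))*A = (95 + ((-121 - 44) - 150))*60 = (95 + (-165 - 150))*60 = (95 - 315)*60 = -220*60 = -13200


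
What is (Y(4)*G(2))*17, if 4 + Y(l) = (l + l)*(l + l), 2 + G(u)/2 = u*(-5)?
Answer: -24480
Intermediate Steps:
G(u) = -4 - 10*u (G(u) = -4 + 2*(u*(-5)) = -4 + 2*(-5*u) = -4 - 10*u)
Y(l) = -4 + 4*l² (Y(l) = -4 + (l + l)*(l + l) = -4 + (2*l)*(2*l) = -4 + 4*l²)
(Y(4)*G(2))*17 = ((-4 + 4*4²)*(-4 - 10*2))*17 = ((-4 + 4*16)*(-4 - 20))*17 = ((-4 + 64)*(-24))*17 = (60*(-24))*17 = -1440*17 = -24480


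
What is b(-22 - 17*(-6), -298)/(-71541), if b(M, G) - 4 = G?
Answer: 98/23847 ≈ 0.0041095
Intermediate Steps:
b(M, G) = 4 + G
b(-22 - 17*(-6), -298)/(-71541) = (4 - 298)/(-71541) = -294*(-1/71541) = 98/23847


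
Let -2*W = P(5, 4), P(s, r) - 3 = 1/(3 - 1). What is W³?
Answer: -343/64 ≈ -5.3594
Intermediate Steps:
P(s, r) = 7/2 (P(s, r) = 3 + 1/(3 - 1) = 3 + 1/2 = 3 + ½ = 7/2)
W = -7/4 (W = -½*7/2 = -7/4 ≈ -1.7500)
W³ = (-7/4)³ = -343/64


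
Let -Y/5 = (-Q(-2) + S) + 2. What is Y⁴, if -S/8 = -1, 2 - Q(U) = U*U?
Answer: 12960000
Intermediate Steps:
Q(U) = 2 - U² (Q(U) = 2 - U*U = 2 - U²)
S = 8 (S = -8*(-1) = 8)
Y = -60 (Y = -5*((-(2 - 1*(-2)²) + 8) + 2) = -5*((-(2 - 1*4) + 8) + 2) = -5*((-(2 - 4) + 8) + 2) = -5*((-1*(-2) + 8) + 2) = -5*((2 + 8) + 2) = -5*(10 + 2) = -5*12 = -60)
Y⁴ = (-60)⁴ = 12960000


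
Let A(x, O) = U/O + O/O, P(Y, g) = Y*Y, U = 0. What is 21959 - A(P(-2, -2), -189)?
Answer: 21958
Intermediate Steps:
P(Y, g) = Y²
A(x, O) = 1 (A(x, O) = 0/O + O/O = 0 + 1 = 1)
21959 - A(P(-2, -2), -189) = 21959 - 1*1 = 21959 - 1 = 21958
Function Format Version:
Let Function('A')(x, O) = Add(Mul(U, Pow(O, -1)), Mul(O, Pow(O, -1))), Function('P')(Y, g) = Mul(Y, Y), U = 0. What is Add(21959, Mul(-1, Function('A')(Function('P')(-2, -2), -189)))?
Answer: 21958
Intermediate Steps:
Function('P')(Y, g) = Pow(Y, 2)
Function('A')(x, O) = 1 (Function('A')(x, O) = Add(Mul(0, Pow(O, -1)), Mul(O, Pow(O, -1))) = Add(0, 1) = 1)
Add(21959, Mul(-1, Function('A')(Function('P')(-2, -2), -189))) = Add(21959, Mul(-1, 1)) = Add(21959, -1) = 21958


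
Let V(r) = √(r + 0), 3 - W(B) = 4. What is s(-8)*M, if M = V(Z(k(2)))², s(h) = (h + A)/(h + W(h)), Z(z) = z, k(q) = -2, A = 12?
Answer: 8/9 ≈ 0.88889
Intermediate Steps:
W(B) = -1 (W(B) = 3 - 1*4 = 3 - 4 = -1)
V(r) = √r
s(h) = (12 + h)/(-1 + h) (s(h) = (h + 12)/(h - 1) = (12 + h)/(-1 + h))
M = -2 (M = (√(-2))² = (I*√2)² = -2)
s(-8)*M = ((12 - 8)/(-1 - 8))*(-2) = (4/(-9))*(-2) = -⅑*4*(-2) = -4/9*(-2) = 8/9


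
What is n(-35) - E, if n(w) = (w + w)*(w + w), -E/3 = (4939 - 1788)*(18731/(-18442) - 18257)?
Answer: -3182870148425/18442 ≈ -1.7259e+8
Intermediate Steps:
E = 3182960514225/18442 (E = -3*(4939 - 1788)*(18731/(-18442) - 18257) = -9453*(18731*(-1/18442) - 18257) = -9453*(-18731/18442 - 18257) = -9453*(-336714325)/18442 = -3*(-1060986838075/18442) = 3182960514225/18442 ≈ 1.7259e+8)
n(w) = 4*w² (n(w) = (2*w)*(2*w) = 4*w²)
n(-35) - E = 4*(-35)² - 1*3182960514225/18442 = 4*1225 - 3182960514225/18442 = 4900 - 3182960514225/18442 = -3182870148425/18442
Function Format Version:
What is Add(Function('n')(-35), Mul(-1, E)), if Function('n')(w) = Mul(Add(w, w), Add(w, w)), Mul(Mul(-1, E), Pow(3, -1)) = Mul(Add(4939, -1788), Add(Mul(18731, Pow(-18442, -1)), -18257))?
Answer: Rational(-3182870148425, 18442) ≈ -1.7259e+8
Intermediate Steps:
E = Rational(3182960514225, 18442) (E = Mul(-3, Mul(Add(4939, -1788), Add(Mul(18731, Pow(-18442, -1)), -18257))) = Mul(-3, Mul(3151, Add(Mul(18731, Rational(-1, 18442)), -18257))) = Mul(-3, Mul(3151, Add(Rational(-18731, 18442), -18257))) = Mul(-3, Mul(3151, Rational(-336714325, 18442))) = Mul(-3, Rational(-1060986838075, 18442)) = Rational(3182960514225, 18442) ≈ 1.7259e+8)
Function('n')(w) = Mul(4, Pow(w, 2)) (Function('n')(w) = Mul(Mul(2, w), Mul(2, w)) = Mul(4, Pow(w, 2)))
Add(Function('n')(-35), Mul(-1, E)) = Add(Mul(4, Pow(-35, 2)), Mul(-1, Rational(3182960514225, 18442))) = Add(Mul(4, 1225), Rational(-3182960514225, 18442)) = Add(4900, Rational(-3182960514225, 18442)) = Rational(-3182870148425, 18442)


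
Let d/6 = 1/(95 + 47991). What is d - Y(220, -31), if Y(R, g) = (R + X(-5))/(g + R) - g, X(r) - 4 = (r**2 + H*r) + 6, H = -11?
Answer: -148320700/4544127 ≈ -32.640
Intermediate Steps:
X(r) = 10 + r**2 - 11*r (X(r) = 4 + ((r**2 - 11*r) + 6) = 4 + (6 + r**2 - 11*r) = 10 + r**2 - 11*r)
Y(R, g) = -g + (90 + R)/(R + g) (Y(R, g) = (R + (10 + (-5)**2 - 11*(-5)))/(g + R) - g = (R + (10 + 25 + 55))/(R + g) - g = (R + 90)/(R + g) - g = (90 + R)/(R + g) - g = -g + (90 + R)/(R + g))
d = 3/24043 (d = 6/(95 + 47991) = 6/48086 = 6*(1/48086) = 3/24043 ≈ 0.00012478)
d - Y(220, -31) = 3/24043 - (90 + 220 - 1*(-31)**2 - 1*220*(-31))/(220 - 31) = 3/24043 - (90 + 220 - 1*961 + 6820)/189 = 3/24043 - (90 + 220 - 961 + 6820)/189 = 3/24043 - 6169/189 = -148320700/4544127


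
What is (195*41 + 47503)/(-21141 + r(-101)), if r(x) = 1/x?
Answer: -2802649/1067621 ≈ -2.6251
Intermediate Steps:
(195*41 + 47503)/(-21141 + r(-101)) = (195*41 + 47503)/(-21141 + 1/(-101)) = (7995 + 47503)/(-21141 - 1/101) = 55498/(-2135242/101) = 55498*(-101/2135242) = -2802649/1067621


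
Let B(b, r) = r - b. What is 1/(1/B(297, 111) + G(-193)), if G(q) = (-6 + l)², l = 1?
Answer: 186/4649 ≈ 0.040009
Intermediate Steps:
G(q) = 25 (G(q) = (-6 + 1)² = (-5)² = 25)
1/(1/B(297, 111) + G(-193)) = 1/(1/(111 - 1*297) + 25) = 1/(1/(111 - 297) + 25) = 1/(1/(-186) + 25) = 1/(-1/186 + 25) = 1/(4649/186) = 186/4649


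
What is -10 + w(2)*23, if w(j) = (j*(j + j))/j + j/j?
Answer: 105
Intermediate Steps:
w(j) = 1 + 2*j (w(j) = (j*(2*j))/j + 1 = (2*j²)/j + 1 = 2*j + 1 = 1 + 2*j)
-10 + w(2)*23 = -10 + (1 + 2*2)*23 = -10 + (1 + 4)*23 = -10 + 5*23 = -10 + 115 = 105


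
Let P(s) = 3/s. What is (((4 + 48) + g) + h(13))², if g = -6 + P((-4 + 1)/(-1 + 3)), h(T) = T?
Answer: 3249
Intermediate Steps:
g = -8 (g = -6 + 3/(((-4 + 1)/(-1 + 3))) = -6 + 3/((-3/2)) = -6 + 3/((-3*½)) = -6 + 3/(-3/2) = -6 + 3*(-⅔) = -6 - 2 = -8)
(((4 + 48) + g) + h(13))² = (((4 + 48) - 8) + 13)² = ((52 - 8) + 13)² = (44 + 13)² = 57² = 3249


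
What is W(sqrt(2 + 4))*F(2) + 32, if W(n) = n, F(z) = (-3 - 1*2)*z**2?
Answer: 32 - 20*sqrt(6) ≈ -16.990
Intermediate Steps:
F(z) = -5*z**2 (F(z) = (-3 - 2)*z**2 = -5*z**2)
W(sqrt(2 + 4))*F(2) + 32 = sqrt(2 + 4)*(-5*2**2) + 32 = sqrt(6)*(-5*4) + 32 = sqrt(6)*(-20) + 32 = -20*sqrt(6) + 32 = 32 - 20*sqrt(6)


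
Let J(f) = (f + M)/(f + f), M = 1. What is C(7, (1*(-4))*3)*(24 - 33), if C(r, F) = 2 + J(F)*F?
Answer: 63/2 ≈ 31.500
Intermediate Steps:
J(f) = (1 + f)/(2*f) (J(f) = (f + 1)/(f + f) = (1 + f)/((2*f)) = (1 + f)*(1/(2*f)) = (1 + f)/(2*f))
C(r, F) = 5/2 + F/2 (C(r, F) = 2 + ((1 + F)/(2*F))*F = 2 + (1/2 + F/2) = 5/2 + F/2)
C(7, (1*(-4))*3)*(24 - 33) = (5/2 + ((1*(-4))*3)/2)*(24 - 33) = (5/2 + (-4*3)/2)*(-9) = (5/2 + (1/2)*(-12))*(-9) = (5/2 - 6)*(-9) = -7/2*(-9) = 63/2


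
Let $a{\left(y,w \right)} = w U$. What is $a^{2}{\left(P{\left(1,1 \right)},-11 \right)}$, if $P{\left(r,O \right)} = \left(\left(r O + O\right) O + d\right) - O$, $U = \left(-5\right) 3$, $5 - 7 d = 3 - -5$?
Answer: $27225$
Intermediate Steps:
$d = - \frac{3}{7}$ ($d = \frac{5}{7} - \frac{3 - -5}{7} = \frac{5}{7} - \frac{3 + 5}{7} = \frac{5}{7} - \frac{8}{7} = - \frac{3}{7} \approx -0.42857$)
$U = -15$
$P{\left(r,O \right)} = - \frac{3}{7} - O + O \left(O + O r\right)$ ($P{\left(r,O \right)} = \left(\left(r O + O\right) O - \frac{3}{7}\right) - O = \left(\left(O r + O\right) O - \frac{3}{7}\right) - O = \left(\left(O + O r\right) O - \frac{3}{7}\right) - O = \left(O \left(O + O r\right) - \frac{3}{7}\right) - O = \left(- \frac{3}{7} + O \left(O + O r\right)\right) - O = - \frac{3}{7} - O + O \left(O + O r\right)$)
$a{\left(y,w \right)} = - 15 w$ ($a{\left(y,w \right)} = w \left(-15\right) = - 15 w$)
$a^{2}{\left(P{\left(1,1 \right)},-11 \right)} = \left(\left(-15\right) \left(-11\right)\right)^{2} = 165^{2} = 27225$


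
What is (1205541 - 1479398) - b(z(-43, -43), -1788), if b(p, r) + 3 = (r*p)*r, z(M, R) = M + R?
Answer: 274663330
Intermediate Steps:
b(p, r) = -3 + p*r² (b(p, r) = -3 + (r*p)*r = -3 + (p*r)*r = -3 + p*r²)
(1205541 - 1479398) - b(z(-43, -43), -1788) = (1205541 - 1479398) - (-3 + (-43 - 43)*(-1788)²) = -273857 - (-3 - 86*3196944) = -273857 - (-3 - 274937184) = -273857 - 1*(-274937187) = -273857 + 274937187 = 274663330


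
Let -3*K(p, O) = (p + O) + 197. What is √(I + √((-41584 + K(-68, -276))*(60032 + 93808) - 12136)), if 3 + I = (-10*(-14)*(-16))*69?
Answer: √(-154563 + 2*I*√1597439134) ≈ 98.608 + 405.32*I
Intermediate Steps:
K(p, O) = -197/3 - O/3 - p/3 (K(p, O) = -((p + O) + 197)/3 = -((O + p) + 197)/3 = -(197 + O + p)/3 = -197/3 - O/3 - p/3)
I = -154563 (I = -3 + (-10*(-14)*(-16))*69 = -3 + (140*(-16))*69 = -3 - 2240*69 = -3 - 154560 = -154563)
√(I + √((-41584 + K(-68, -276))*(60032 + 93808) - 12136)) = √(-154563 + √((-41584 + (-197/3 - ⅓*(-276) - ⅓*(-68)))*(60032 + 93808) - 12136)) = √(-154563 + √((-41584 + (-197/3 + 92 + 68/3))*153840 - 12136)) = √(-154563 + √((-41584 + 49)*153840 - 12136)) = √(-154563 + √(-41535*153840 - 12136)) = √(-154563 + √(-6389744400 - 12136)) = √(-154563 + √(-6389756536)) = √(-154563 + 2*I*√1597439134)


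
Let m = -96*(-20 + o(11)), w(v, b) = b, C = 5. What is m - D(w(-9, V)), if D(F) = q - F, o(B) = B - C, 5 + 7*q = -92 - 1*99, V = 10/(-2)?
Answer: 1367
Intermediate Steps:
V = -5 (V = 10*(-½) = -5)
q = -28 (q = -5/7 + (-92 - 1*99)/7 = -5/7 + (-92 - 99)/7 = -5/7 + (⅐)*(-191) = -5/7 - 191/7 = -28)
o(B) = -5 + B (o(B) = B - 1*5 = B - 5 = -5 + B)
D(F) = -28 - F
m = 1344 (m = -96*(-20 + (-5 + 11)) = -96*(-20 + 6) = -96*(-14) = 1344)
m - D(w(-9, V)) = 1344 - (-28 - 1*(-5)) = 1344 - (-28 + 5) = 1344 - 1*(-23) = 1344 + 23 = 1367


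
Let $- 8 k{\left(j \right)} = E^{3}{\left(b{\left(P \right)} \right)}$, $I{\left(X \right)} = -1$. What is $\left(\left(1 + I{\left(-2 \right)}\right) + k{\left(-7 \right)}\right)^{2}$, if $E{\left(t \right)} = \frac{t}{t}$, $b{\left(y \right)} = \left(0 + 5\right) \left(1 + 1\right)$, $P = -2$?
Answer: $\frac{1}{64} \approx 0.015625$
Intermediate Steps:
$b{\left(y \right)} = 10$ ($b{\left(y \right)} = 5 \cdot 2 = 10$)
$E{\left(t \right)} = 1$
$k{\left(j \right)} = - \frac{1}{8}$ ($k{\left(j \right)} = - \frac{1^{3}}{8} = \left(- \frac{1}{8}\right) 1 = - \frac{1}{8}$)
$\left(\left(1 + I{\left(-2 \right)}\right) + k{\left(-7 \right)}\right)^{2} = \left(\left(1 - 1\right) - \frac{1}{8}\right)^{2} = \left(0 - \frac{1}{8}\right)^{2} = \left(- \frac{1}{8}\right)^{2} = \frac{1}{64}$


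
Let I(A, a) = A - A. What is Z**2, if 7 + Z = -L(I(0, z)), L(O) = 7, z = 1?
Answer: 196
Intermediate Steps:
I(A, a) = 0
Z = -14 (Z = -7 - 1*7 = -7 - 7 = -14)
Z**2 = (-14)**2 = 196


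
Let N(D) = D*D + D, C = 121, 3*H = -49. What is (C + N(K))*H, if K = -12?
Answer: -12397/3 ≈ -4132.3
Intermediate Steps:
H = -49/3 (H = (⅓)*(-49) = -49/3 ≈ -16.333)
N(D) = D + D² (N(D) = D² + D = D + D²)
(C + N(K))*H = (121 - 12*(1 - 12))*(-49/3) = (121 - 12*(-11))*(-49/3) = (121 + 132)*(-49/3) = 253*(-49/3) = -12397/3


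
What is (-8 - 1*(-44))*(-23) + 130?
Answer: -698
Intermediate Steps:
(-8 - 1*(-44))*(-23) + 130 = (-8 + 44)*(-23) + 130 = 36*(-23) + 130 = -828 + 130 = -698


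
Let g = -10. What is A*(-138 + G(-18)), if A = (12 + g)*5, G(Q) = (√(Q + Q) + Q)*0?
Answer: -1380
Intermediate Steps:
G(Q) = 0 (G(Q) = (√(2*Q) + Q)*0 = (√2*√Q + Q)*0 = (Q + √2*√Q)*0 = 0)
A = 10 (A = (12 - 10)*5 = 2*5 = 10)
A*(-138 + G(-18)) = 10*(-138 + 0) = 10*(-138) = -1380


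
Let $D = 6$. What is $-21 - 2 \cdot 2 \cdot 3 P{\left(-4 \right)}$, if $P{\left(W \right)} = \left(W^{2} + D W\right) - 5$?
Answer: $135$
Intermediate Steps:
$P{\left(W \right)} = -5 + W^{2} + 6 W$ ($P{\left(W \right)} = \left(W^{2} + 6 W\right) - 5 = -5 + W^{2} + 6 W$)
$-21 - 2 \cdot 2 \cdot 3 P{\left(-4 \right)} = -21 - 2 \cdot 2 \cdot 3 \left(-5 + \left(-4\right)^{2} + 6 \left(-4\right)\right) = -21 - 2 \cdot 6 \left(-5 + 16 - 24\right) = -21 - 2 \cdot 6 \left(-13\right) = -21 - -156 = -21 + 156 = 135$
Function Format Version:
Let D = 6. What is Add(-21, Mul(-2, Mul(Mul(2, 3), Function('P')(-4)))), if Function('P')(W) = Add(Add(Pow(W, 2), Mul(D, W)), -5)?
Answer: 135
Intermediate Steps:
Function('P')(W) = Add(-5, Pow(W, 2), Mul(6, W)) (Function('P')(W) = Add(Add(Pow(W, 2), Mul(6, W)), -5) = Add(-5, Pow(W, 2), Mul(6, W)))
Add(-21, Mul(-2, Mul(Mul(2, 3), Function('P')(-4)))) = Add(-21, Mul(-2, Mul(Mul(2, 3), Add(-5, Pow(-4, 2), Mul(6, -4))))) = Add(-21, Mul(-2, Mul(6, Add(-5, 16, -24)))) = Add(-21, Mul(-2, Mul(6, -13))) = Add(-21, Mul(-2, -78)) = Add(-21, 156) = 135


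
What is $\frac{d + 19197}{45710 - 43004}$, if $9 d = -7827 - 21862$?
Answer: $\frac{71542}{12177} \approx 5.8752$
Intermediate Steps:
$d = - \frac{29689}{9}$ ($d = \frac{-7827 - 21862}{9} = \frac{1}{9} \left(-29689\right) = - \frac{29689}{9} \approx -3298.8$)
$\frac{d + 19197}{45710 - 43004} = \frac{- \frac{29689}{9} + 19197}{45710 - 43004} = \frac{143084}{9 \cdot 2706} = \frac{143084}{9} \cdot \frac{1}{2706} = \frac{71542}{12177}$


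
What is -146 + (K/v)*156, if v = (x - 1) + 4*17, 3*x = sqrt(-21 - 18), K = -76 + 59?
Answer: 2*(-73*sqrt(39) + 18651*I)/(sqrt(39) - 201*I) ≈ -185.54 + 1.2286*I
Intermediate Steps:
K = -17
x = I*sqrt(39)/3 (x = sqrt(-21 - 18)/3 = sqrt(-39)/3 = (I*sqrt(39))/3 = I*sqrt(39)/3 ≈ 2.0817*I)
v = 67 + I*sqrt(39)/3 (v = (I*sqrt(39)/3 - 1) + 4*17 = (-1 + I*sqrt(39)/3) + 68 = 67 + I*sqrt(39)/3 ≈ 67.0 + 2.0817*I)
-146 + (K/v)*156 = -146 - 17/(67 + I*sqrt(39)/3)*156 = -146 - 2652/(67 + I*sqrt(39)/3)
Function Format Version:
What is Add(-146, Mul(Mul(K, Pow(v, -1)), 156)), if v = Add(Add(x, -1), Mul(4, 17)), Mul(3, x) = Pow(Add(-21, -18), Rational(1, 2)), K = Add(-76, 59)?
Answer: Mul(2, Pow(Add(Pow(39, Rational(1, 2)), Mul(-201, I)), -1), Add(Mul(-73, Pow(39, Rational(1, 2))), Mul(18651, I))) ≈ Add(-185.54, Mul(1.2286, I))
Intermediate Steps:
K = -17
x = Mul(Rational(1, 3), I, Pow(39, Rational(1, 2))) (x = Mul(Rational(1, 3), Pow(Add(-21, -18), Rational(1, 2))) = Mul(Rational(1, 3), Pow(-39, Rational(1, 2))) = Mul(Rational(1, 3), Mul(I, Pow(39, Rational(1, 2)))) = Mul(Rational(1, 3), I, Pow(39, Rational(1, 2))) ≈ Mul(2.0817, I))
v = Add(67, Mul(Rational(1, 3), I, Pow(39, Rational(1, 2)))) (v = Add(Add(Mul(Rational(1, 3), I, Pow(39, Rational(1, 2))), -1), Mul(4, 17)) = Add(Add(-1, Mul(Rational(1, 3), I, Pow(39, Rational(1, 2)))), 68) = Add(67, Mul(Rational(1, 3), I, Pow(39, Rational(1, 2)))) ≈ Add(67.000, Mul(2.0817, I)))
Add(-146, Mul(Mul(K, Pow(v, -1)), 156)) = Add(-146, Mul(Mul(-17, Pow(Add(67, Mul(Rational(1, 3), I, Pow(39, Rational(1, 2)))), -1)), 156)) = Add(-146, Mul(-2652, Pow(Add(67, Mul(Rational(1, 3), I, Pow(39, Rational(1, 2)))), -1)))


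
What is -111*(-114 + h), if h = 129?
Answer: -1665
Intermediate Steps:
-111*(-114 + h) = -111*(-114 + 129) = -111*15 = -1*1665 = -1665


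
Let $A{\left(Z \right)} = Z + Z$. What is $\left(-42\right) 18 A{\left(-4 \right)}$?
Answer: $6048$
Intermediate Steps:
$A{\left(Z \right)} = 2 Z$
$\left(-42\right) 18 A{\left(-4 \right)} = \left(-42\right) 18 \cdot 2 \left(-4\right) = \left(-756\right) \left(-8\right) = 6048$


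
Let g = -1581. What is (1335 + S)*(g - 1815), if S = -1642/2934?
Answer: -2216030368/489 ≈ -4.5318e+6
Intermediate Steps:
S = -821/1467 (S = -1642*1/2934 = -821/1467 ≈ -0.55965)
(1335 + S)*(g - 1815) = (1335 - 821/1467)*(-1581 - 1815) = (1957624/1467)*(-3396) = -2216030368/489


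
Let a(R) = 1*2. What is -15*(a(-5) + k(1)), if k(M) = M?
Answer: -45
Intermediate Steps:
a(R) = 2
-15*(a(-5) + k(1)) = -15*(2 + 1) = -15*3 = -45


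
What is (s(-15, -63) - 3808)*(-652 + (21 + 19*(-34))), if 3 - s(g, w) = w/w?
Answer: 4860262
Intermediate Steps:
s(g, w) = 2 (s(g, w) = 3 - w/w = 3 - 1*1 = 3 - 1 = 2)
(s(-15, -63) - 3808)*(-652 + (21 + 19*(-34))) = (2 - 3808)*(-652 + (21 + 19*(-34))) = -3806*(-652 + (21 - 646)) = -3806*(-652 - 625) = -3806*(-1277) = 4860262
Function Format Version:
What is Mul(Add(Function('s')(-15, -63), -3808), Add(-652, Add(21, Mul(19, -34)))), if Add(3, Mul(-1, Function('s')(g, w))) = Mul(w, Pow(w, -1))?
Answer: 4860262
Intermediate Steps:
Function('s')(g, w) = 2 (Function('s')(g, w) = Add(3, Mul(-1, Mul(w, Pow(w, -1)))) = Add(3, Mul(-1, 1)) = Add(3, -1) = 2)
Mul(Add(Function('s')(-15, -63), -3808), Add(-652, Add(21, Mul(19, -34)))) = Mul(Add(2, -3808), Add(-652, Add(21, Mul(19, -34)))) = Mul(-3806, Add(-652, Add(21, -646))) = Mul(-3806, Add(-652, -625)) = Mul(-3806, -1277) = 4860262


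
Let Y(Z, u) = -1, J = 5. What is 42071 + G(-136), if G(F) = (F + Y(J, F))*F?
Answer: 60703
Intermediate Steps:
G(F) = F*(-1 + F) (G(F) = (F - 1)*F = (-1 + F)*F = F*(-1 + F))
42071 + G(-136) = 42071 - 136*(-1 - 136) = 42071 - 136*(-137) = 42071 + 18632 = 60703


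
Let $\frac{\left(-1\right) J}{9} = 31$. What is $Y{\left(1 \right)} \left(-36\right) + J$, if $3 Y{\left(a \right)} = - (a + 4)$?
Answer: $-219$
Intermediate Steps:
$J = -279$ ($J = \left(-9\right) 31 = -279$)
$Y{\left(a \right)} = - \frac{4}{3} - \frac{a}{3}$ ($Y{\left(a \right)} = \frac{\left(-1\right) \left(a + 4\right)}{3} = \frac{\left(-1\right) \left(4 + a\right)}{3} = \frac{-4 - a}{3} = - \frac{4}{3} - \frac{a}{3}$)
$Y{\left(1 \right)} \left(-36\right) + J = \left(- \frac{4}{3} - \frac{1}{3}\right) \left(-36\right) - 279 = \left(- \frac{5}{3}\right) \left(-36\right) - 279 = 60 - 279 = -219$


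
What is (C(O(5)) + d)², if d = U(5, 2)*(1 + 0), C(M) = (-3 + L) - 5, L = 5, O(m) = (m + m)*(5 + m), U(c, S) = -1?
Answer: 16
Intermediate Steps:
O(m) = 2*m*(5 + m) (O(m) = (2*m)*(5 + m) = 2*m*(5 + m))
C(M) = -3 (C(M) = (-3 + 5) - 5 = 2 - 5 = -3)
d = -1 (d = -(1 + 0) = -1*1 = -1)
(C(O(5)) + d)² = (-3 - 1)² = (-4)² = 16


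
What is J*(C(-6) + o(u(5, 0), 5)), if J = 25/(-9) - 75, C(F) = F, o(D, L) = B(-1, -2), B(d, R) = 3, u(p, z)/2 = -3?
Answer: 700/3 ≈ 233.33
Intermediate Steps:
u(p, z) = -6 (u(p, z) = 2*(-3) = -6)
o(D, L) = 3
J = -700/9 (J = 25*(-1/9) - 75 = -25/9 - 75 = -700/9 ≈ -77.778)
J*(C(-6) + o(u(5, 0), 5)) = -700*(-6 + 3)/9 = -700/9*(-3) = 700/3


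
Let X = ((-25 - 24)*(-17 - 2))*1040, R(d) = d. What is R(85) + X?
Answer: 968325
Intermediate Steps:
X = 968240 (X = -49*(-19)*1040 = 931*1040 = 968240)
R(85) + X = 85 + 968240 = 968325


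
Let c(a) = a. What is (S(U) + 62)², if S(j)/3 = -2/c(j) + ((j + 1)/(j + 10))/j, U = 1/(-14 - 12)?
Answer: 2971558144/67081 ≈ 44298.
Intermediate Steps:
U = -1/26 (U = 1/(-26) = -1/26 ≈ -0.038462)
S(j) = -6/j + 3*(1 + j)/(j*(10 + j)) (S(j) = 3*(-2/j + ((j + 1)/(j + 10))/j) = 3*(-2/j + ((1 + j)/(10 + j))/j) = 3*(-2/j + (1 + j)/(j*(10 + j))) = -6/j + 3*(1 + j)/(j*(10 + j)))
(S(U) + 62)² = (3*(-19 - 1*(-1/26))/((-1/26)*(10 - 1/26)) + 62)² = (3*(-26)*(-19 + 1/26)/(259/26) + 62)² = (3*(-26)*(26/259)*(-493/26) + 62)² = (38454/259 + 62)² = (54512/259)² = 2971558144/67081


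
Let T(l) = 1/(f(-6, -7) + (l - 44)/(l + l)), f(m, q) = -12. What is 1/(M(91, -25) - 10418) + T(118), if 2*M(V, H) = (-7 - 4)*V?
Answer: -2579524/30113223 ≈ -0.085661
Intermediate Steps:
M(V, H) = -11*V/2 (M(V, H) = ((-7 - 4)*V)/2 = (-11*V)/2 = -11*V/2)
T(l) = 1/(-12 + (-44 + l)/(2*l)) (T(l) = 1/(-12 + (l - 44)/(l + l)) = 1/(-12 + (-44 + l)/((2*l))) = 1/(-12 + (-44 + l)*(1/(2*l))) = 1/(-12 + (-44 + l)/(2*l)))
1/(M(91, -25) - 10418) + T(118) = 1/(-11/2*91 - 10418) + 2*118/(-44 - 23*118) = 1/(-1001/2 - 10418) + 2*118/(-44 - 2714) = 1/(-21837/2) + 2*118/(-2758) = -2/21837 + 2*118*(-1/2758) = -2/21837 - 118/1379 = -2579524/30113223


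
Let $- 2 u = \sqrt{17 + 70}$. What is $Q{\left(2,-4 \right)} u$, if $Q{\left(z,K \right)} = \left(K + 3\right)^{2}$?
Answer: $- \frac{\sqrt{87}}{2} \approx -4.6637$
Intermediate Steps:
$Q{\left(z,K \right)} = \left(3 + K\right)^{2}$
$u = - \frac{\sqrt{87}}{2}$ ($u = - \frac{\sqrt{17 + 70}}{2} = - \frac{\sqrt{87}}{2} \approx -4.6637$)
$Q{\left(2,-4 \right)} u = \left(3 - 4\right)^{2} \left(- \frac{\sqrt{87}}{2}\right) = \left(-1\right)^{2} \left(- \frac{\sqrt{87}}{2}\right) = 1 \left(- \frac{\sqrt{87}}{2}\right) = - \frac{\sqrt{87}}{2}$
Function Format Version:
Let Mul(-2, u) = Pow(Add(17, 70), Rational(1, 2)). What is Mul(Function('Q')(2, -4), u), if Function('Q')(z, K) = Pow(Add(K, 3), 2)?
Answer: Mul(Rational(-1, 2), Pow(87, Rational(1, 2))) ≈ -4.6637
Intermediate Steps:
Function('Q')(z, K) = Pow(Add(3, K), 2)
u = Mul(Rational(-1, 2), Pow(87, Rational(1, 2))) (u = Mul(Rational(-1, 2), Pow(Add(17, 70), Rational(1, 2))) = Mul(Rational(-1, 2), Pow(87, Rational(1, 2))) ≈ -4.6637)
Mul(Function('Q')(2, -4), u) = Mul(Pow(Add(3, -4), 2), Mul(Rational(-1, 2), Pow(87, Rational(1, 2)))) = Mul(Pow(-1, 2), Mul(Rational(-1, 2), Pow(87, Rational(1, 2)))) = Mul(1, Mul(Rational(-1, 2), Pow(87, Rational(1, 2)))) = Mul(Rational(-1, 2), Pow(87, Rational(1, 2)))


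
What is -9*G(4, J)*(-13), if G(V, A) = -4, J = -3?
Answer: -468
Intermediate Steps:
-9*G(4, J)*(-13) = -9*(-4)*(-13) = 36*(-13) = -468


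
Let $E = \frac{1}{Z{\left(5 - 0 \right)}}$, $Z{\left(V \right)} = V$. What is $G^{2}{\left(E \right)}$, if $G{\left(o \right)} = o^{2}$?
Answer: $\frac{1}{625} \approx 0.0016$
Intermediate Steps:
$E = \frac{1}{5}$ ($E = \frac{1}{5 - 0} = \frac{1}{5 + 0} = \frac{1}{5} \approx 0.2$)
$G^{2}{\left(E \right)} = \left(\left(\frac{1}{5}\right)^{2}\right)^{2} = \left(\frac{1}{25}\right)^{2} = \frac{1}{625}$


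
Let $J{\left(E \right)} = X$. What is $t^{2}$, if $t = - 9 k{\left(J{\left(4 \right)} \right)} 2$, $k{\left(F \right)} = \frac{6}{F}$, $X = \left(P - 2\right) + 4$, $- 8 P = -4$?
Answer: $\frac{46656}{25} \approx 1866.2$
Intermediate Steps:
$P = \frac{1}{2}$ ($P = \left(- \frac{1}{8}\right) \left(-4\right) = \frac{1}{2} \approx 0.5$)
$X = \frac{5}{2}$ ($X = \left(\frac{1}{2} - 2\right) + 4 = - \frac{3}{2} + 4 = \frac{5}{2} \approx 2.5$)
$J{\left(E \right)} = \frac{5}{2}$
$t = - \frac{216}{5}$ ($t = - 9 \frac{6}{\frac{5}{2}} \cdot 2 = - 9 \cdot 6 \cdot \frac{2}{5} \cdot 2 = \left(-9\right) \frac{12}{5} \cdot 2 = \left(- \frac{108}{5}\right) 2 = - \frac{216}{5} \approx -43.2$)
$t^{2} = \left(- \frac{216}{5}\right)^{2} = \frac{46656}{25}$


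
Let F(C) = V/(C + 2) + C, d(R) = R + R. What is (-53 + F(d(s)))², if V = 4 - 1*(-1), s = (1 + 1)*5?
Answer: 519841/484 ≈ 1074.1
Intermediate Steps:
s = 10 (s = 2*5 = 10)
d(R) = 2*R
V = 5 (V = 4 + 1 = 5)
F(C) = C + 5/(2 + C) (F(C) = 5/(C + 2) + C = 5/(2 + C) + C = C + 5/(2 + C))
(-53 + F(d(s)))² = (-53 + (5 + (2*10)² + 2*(2*10))/(2 + 2*10))² = (-53 + (5 + 20² + 2*20)/(2 + 20))² = (-53 + (5 + 400 + 40)/22)² = (-53 + (1/22)*445)² = (-53 + 445/22)² = (-721/22)² = 519841/484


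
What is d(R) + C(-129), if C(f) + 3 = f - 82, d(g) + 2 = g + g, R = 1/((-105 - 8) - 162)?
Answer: -59402/275 ≈ -216.01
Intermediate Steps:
R = -1/275 (R = 1/(-113 - 162) = 1/(-275) = -1/275 ≈ -0.0036364)
d(g) = -2 + 2*g (d(g) = -2 + (g + g) = -2 + 2*g)
C(f) = -85 + f (C(f) = -3 + (f - 82) = -3 + (-82 + f) = -85 + f)
d(R) + C(-129) = (-2 + 2*(-1/275)) + (-85 - 129) = (-2 - 2/275) - 214 = -552/275 - 214 = -59402/275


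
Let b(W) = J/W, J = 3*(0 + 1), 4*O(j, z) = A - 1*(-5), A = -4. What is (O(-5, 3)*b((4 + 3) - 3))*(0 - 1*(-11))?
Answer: 33/16 ≈ 2.0625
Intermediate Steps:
O(j, z) = ¼ (O(j, z) = (-4 - 1*(-5))/4 = (-4 + 5)/4 = (¼)*1 = ¼)
J = 3 (J = 3*1 = 3)
b(W) = 3/W
(O(-5, 3)*b((4 + 3) - 3))*(0 - 1*(-11)) = ((3/((4 + 3) - 3))/4)*(0 - 1*(-11)) = ((3/(7 - 3))/4)*(0 + 11) = ((3/4)/4)*11 = ((3*(¼))/4)*11 = ((¼)*(¾))*11 = (3/16)*11 = 33/16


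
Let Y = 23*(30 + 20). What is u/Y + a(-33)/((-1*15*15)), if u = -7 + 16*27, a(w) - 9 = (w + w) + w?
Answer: 177/230 ≈ 0.76957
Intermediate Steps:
a(w) = 9 + 3*w (a(w) = 9 + ((w + w) + w) = 9 + (2*w + w) = 9 + 3*w)
Y = 1150 (Y = 23*50 = 1150)
u = 425 (u = -7 + 432 = 425)
u/Y + a(-33)/((-1*15*15)) = 425/1150 + (9 + 3*(-33))/((-1*15*15)) = 425*(1/1150) + (9 - 99)/((-15*15)) = 17/46 - 90/(-225) = 17/46 - 90*(-1/225) = 17/46 + ⅖ = 177/230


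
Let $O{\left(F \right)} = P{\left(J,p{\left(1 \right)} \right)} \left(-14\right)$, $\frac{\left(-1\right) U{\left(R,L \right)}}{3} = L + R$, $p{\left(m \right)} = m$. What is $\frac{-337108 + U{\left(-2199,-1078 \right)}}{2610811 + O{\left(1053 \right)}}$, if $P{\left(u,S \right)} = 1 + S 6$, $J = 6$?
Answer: $- \frac{327277}{2610713} \approx -0.12536$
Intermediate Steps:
$U{\left(R,L \right)} = - 3 L - 3 R$ ($U{\left(R,L \right)} = - 3 \left(L + R\right) = - 3 L - 3 R$)
$P{\left(u,S \right)} = 1 + 6 S$
$O{\left(F \right)} = -98$ ($O{\left(F \right)} = \left(1 + 6 \cdot 1\right) \left(-14\right) = \left(1 + 6\right) \left(-14\right) = 7 \left(-14\right) = -98$)
$\frac{-337108 + U{\left(-2199,-1078 \right)}}{2610811 + O{\left(1053 \right)}} = \frac{-337108 - -9831}{2610811 - 98} = \frac{-337108 + \left(3234 + 6597\right)}{2610713} = \left(-337108 + 9831\right) \frac{1}{2610713} = \left(-327277\right) \frac{1}{2610713} = - \frac{327277}{2610713}$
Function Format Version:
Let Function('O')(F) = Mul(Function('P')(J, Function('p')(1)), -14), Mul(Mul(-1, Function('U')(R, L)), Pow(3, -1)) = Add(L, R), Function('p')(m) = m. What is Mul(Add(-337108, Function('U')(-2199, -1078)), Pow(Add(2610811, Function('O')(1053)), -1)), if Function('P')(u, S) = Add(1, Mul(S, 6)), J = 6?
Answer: Rational(-327277, 2610713) ≈ -0.12536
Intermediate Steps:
Function('U')(R, L) = Add(Mul(-3, L), Mul(-3, R)) (Function('U')(R, L) = Mul(-3, Add(L, R)) = Add(Mul(-3, L), Mul(-3, R)))
Function('P')(u, S) = Add(1, Mul(6, S))
Function('O')(F) = -98 (Function('O')(F) = Mul(Add(1, Mul(6, 1)), -14) = Mul(Add(1, 6), -14) = Mul(7, -14) = -98)
Mul(Add(-337108, Function('U')(-2199, -1078)), Pow(Add(2610811, Function('O')(1053)), -1)) = Mul(Add(-337108, Add(Mul(-3, -1078), Mul(-3, -2199))), Pow(Add(2610811, -98), -1)) = Mul(Add(-337108, Add(3234, 6597)), Pow(2610713, -1)) = Mul(Add(-337108, 9831), Rational(1, 2610713)) = Mul(-327277, Rational(1, 2610713)) = Rational(-327277, 2610713)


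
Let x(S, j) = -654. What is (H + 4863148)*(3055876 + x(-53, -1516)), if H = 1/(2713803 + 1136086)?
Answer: 57201638283958422206/3849889 ≈ 1.4858e+13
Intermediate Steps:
H = 1/3849889 ≈ 2.5975e-7
(H + 4863148)*(3055876 + x(-53, -1516)) = (1/3849889 + 4863148)*(3055876 - 654) = (18722579990573/3849889)*3055222 = 57201638283958422206/3849889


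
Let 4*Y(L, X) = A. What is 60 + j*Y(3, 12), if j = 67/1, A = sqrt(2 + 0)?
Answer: 60 + 67*sqrt(2)/4 ≈ 83.688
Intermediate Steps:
A = sqrt(2) ≈ 1.4142
j = 67 (j = 67*1 = 67)
Y(L, X) = sqrt(2)/4
60 + j*Y(3, 12) = 60 + 67*(sqrt(2)/4) = 60 + 67*sqrt(2)/4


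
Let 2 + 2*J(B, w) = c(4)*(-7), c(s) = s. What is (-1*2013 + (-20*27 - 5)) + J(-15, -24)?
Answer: -2573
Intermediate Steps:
J(B, w) = -15 (J(B, w) = -1 + (4*(-7))/2 = -1 + (½)*(-28) = -1 - 14 = -15)
(-1*2013 + (-20*27 - 5)) + J(-15, -24) = (-1*2013 + (-20*27 - 5)) - 15 = (-2013 + (-540 - 5)) - 15 = (-2013 - 545) - 15 = -2558 - 15 = -2573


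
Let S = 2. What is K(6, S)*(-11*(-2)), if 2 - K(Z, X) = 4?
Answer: -44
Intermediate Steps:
K(Z, X) = -2 (K(Z, X) = 2 - 1*4 = 2 - 4 = -2)
K(6, S)*(-11*(-2)) = -(-22)*(-2) = -2*22 = -44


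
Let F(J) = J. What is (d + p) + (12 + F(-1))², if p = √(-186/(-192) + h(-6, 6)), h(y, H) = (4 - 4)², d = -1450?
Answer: -1329 + √62/8 ≈ -1328.0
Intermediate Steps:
h(y, H) = 0 (h(y, H) = 0² = 0)
p = √62/8 (p = √(-186/(-192) + 0) = √(-186*(-1/192) + 0) = √(31/32 + 0) = √(31/32) = √62/8 ≈ 0.98425)
(d + p) + (12 + F(-1))² = (-1450 + √62/8) + (12 - 1)² = (-1450 + √62/8) + 11² = (-1450 + √62/8) + 121 = -1329 + √62/8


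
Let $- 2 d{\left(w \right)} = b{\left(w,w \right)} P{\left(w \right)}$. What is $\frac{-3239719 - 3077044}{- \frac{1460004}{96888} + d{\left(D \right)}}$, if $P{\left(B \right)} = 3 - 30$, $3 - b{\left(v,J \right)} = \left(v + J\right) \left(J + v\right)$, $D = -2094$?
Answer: $\frac{25500772231}{955885375663} \approx 0.026678$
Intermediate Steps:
$b{\left(v,J \right)} = 3 - \left(J + v\right)^{2}$ ($b{\left(v,J \right)} = 3 - \left(v + J\right) \left(J + v\right) = 3 - \left(J + v\right) \left(J + v\right) = 3 - \left(J + v\right)^{2}$)
$P{\left(B \right)} = -27$ ($P{\left(B \right)} = 3 - 30 = -27$)
$d{\left(w \right)} = \frac{81}{2} - 54 w^{2}$ ($d{\left(w \right)} = - \frac{\left(3 - \left(w + w\right)^{2}\right) \left(-27\right)}{2} = - \frac{\left(3 - \left(2 w\right)^{2}\right) \left(-27\right)}{2} = - \frac{\left(3 - 4 w^{2}\right) \left(-27\right)}{2} = - \frac{-81 + 108 w^{2}}{2} = \frac{81}{2} - 54 w^{2}$)
$\frac{-3239719 - 3077044}{- \frac{1460004}{96888} + d{\left(D \right)}} = \frac{-3239719 - 3077044}{- \frac{1460004}{96888} + \left(\frac{81}{2} - 54 \left(-2094\right)^{2}\right)} = - \frac{6316763}{\left(-1460004\right) \frac{1}{96888} + \left(\frac{81}{2} - 236781144\right)} = - \frac{6316763}{- \frac{121667}{8074} + \left(\frac{81}{2} - 236781144\right)} = - \frac{6316763}{- \frac{121667}{8074} - \frac{473562207}{2}} = - \frac{6316763}{- \frac{955885375663}{4037}} = \left(-6316763\right) \left(- \frac{4037}{955885375663}\right) = \frac{25500772231}{955885375663}$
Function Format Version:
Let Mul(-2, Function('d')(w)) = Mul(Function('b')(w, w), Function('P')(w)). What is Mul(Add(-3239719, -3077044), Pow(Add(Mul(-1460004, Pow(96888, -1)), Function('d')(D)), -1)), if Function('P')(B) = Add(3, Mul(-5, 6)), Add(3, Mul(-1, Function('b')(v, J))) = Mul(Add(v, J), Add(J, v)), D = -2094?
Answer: Rational(25500772231, 955885375663) ≈ 0.026678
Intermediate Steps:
Function('b')(v, J) = Add(3, Mul(-1, Pow(Add(J, v), 2))) (Function('b')(v, J) = Add(3, Mul(-1, Mul(Add(v, J), Add(J, v)))) = Add(3, Mul(-1, Mul(Add(J, v), Add(J, v)))) = Add(3, Mul(-1, Pow(Add(J, v), 2))))
Function('P')(B) = -27 (Function('P')(B) = Add(3, -30) = -27)
Function('d')(w) = Add(Rational(81, 2), Mul(-54, Pow(w, 2))) (Function('d')(w) = Mul(Rational(-1, 2), Mul(Add(3, Mul(-1, Pow(Add(w, w), 2))), -27)) = Mul(Rational(-1, 2), Mul(Add(3, Mul(-1, Pow(Mul(2, w), 2))), -27)) = Mul(Rational(-1, 2), Mul(Add(3, Mul(-1, Mul(4, Pow(w, 2)))), -27)) = Mul(Rational(-1, 2), Mul(Add(3, Mul(-4, Pow(w, 2))), -27)) = Mul(Rational(-1, 2), Add(-81, Mul(108, Pow(w, 2)))) = Add(Rational(81, 2), Mul(-54, Pow(w, 2))))
Mul(Add(-3239719, -3077044), Pow(Add(Mul(-1460004, Pow(96888, -1)), Function('d')(D)), -1)) = Mul(Add(-3239719, -3077044), Pow(Add(Mul(-1460004, Pow(96888, -1)), Add(Rational(81, 2), Mul(-54, Pow(-2094, 2)))), -1)) = Mul(-6316763, Pow(Add(Mul(-1460004, Rational(1, 96888)), Add(Rational(81, 2), Mul(-54, 4384836))), -1)) = Mul(-6316763, Pow(Add(Rational(-121667, 8074), Add(Rational(81, 2), -236781144)), -1)) = Mul(-6316763, Pow(Add(Rational(-121667, 8074), Rational(-473562207, 2)), -1)) = Mul(-6316763, Pow(Rational(-955885375663, 4037), -1)) = Mul(-6316763, Rational(-4037, 955885375663)) = Rational(25500772231, 955885375663)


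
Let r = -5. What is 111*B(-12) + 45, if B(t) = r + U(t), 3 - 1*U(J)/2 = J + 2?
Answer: 2376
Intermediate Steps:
U(J) = 2 - 2*J (U(J) = 6 - 2*(J + 2) = 6 - 2*(2 + J) = 6 + (-4 - 2*J) = 2 - 2*J)
B(t) = -3 - 2*t (B(t) = -5 + (2 - 2*t) = -3 - 2*t)
111*B(-12) + 45 = 111*(-3 - 2*(-12)) + 45 = 111*(-3 + 24) + 45 = 111*21 + 45 = 2331 + 45 = 2376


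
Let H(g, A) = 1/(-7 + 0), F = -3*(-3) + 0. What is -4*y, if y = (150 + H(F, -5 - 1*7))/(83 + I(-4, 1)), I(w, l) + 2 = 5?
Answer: -2098/301 ≈ -6.9701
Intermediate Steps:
I(w, l) = 3 (I(w, l) = -2 + 5 = 3)
F = 9 (F = 9 + 0 = 9)
H(g, A) = -⅐ (H(g, A) = 1/(-7) = -⅐)
y = 1049/602 (y = (150 - ⅐)/(83 + 3) = (1049/7)/86 = (1049/7)*(1/86) = 1049/602 ≈ 1.7425)
-4*y = -4*1049/602 = -2098/301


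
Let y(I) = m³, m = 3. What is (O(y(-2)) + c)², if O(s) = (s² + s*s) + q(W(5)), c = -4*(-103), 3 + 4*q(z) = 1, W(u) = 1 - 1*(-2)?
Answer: 13980121/4 ≈ 3.4950e+6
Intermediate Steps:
W(u) = 3 (W(u) = 1 + 2 = 3)
q(z) = -½ (q(z) = -¾ + (¼)*1 = -¾ + ¼ = -½)
c = 412
y(I) = 27 (y(I) = 3³ = 27)
O(s) = -½ + 2*s² (O(s) = (s² + s*s) - ½ = (s² + s²) - ½ = 2*s² - ½ = -½ + 2*s²)
(O(y(-2)) + c)² = ((-½ + 2*27²) + 412)² = ((-½ + 2*729) + 412)² = ((-½ + 1458) + 412)² = (2915/2 + 412)² = (3739/2)² = 13980121/4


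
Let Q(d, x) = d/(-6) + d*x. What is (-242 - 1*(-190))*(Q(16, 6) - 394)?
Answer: 46904/3 ≈ 15635.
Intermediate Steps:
Q(d, x) = -d/6 + d*x
(-242 - 1*(-190))*(Q(16, 6) - 394) = (-242 - 1*(-190))*(16*(-⅙ + 6) - 394) = (-242 + 190)*(16*(35/6) - 394) = -52*(280/3 - 394) = -52*(-902/3) = 46904/3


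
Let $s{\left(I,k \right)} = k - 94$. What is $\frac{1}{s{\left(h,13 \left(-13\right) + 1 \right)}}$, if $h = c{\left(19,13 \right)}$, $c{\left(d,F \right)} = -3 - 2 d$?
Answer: $- \frac{1}{262} \approx -0.0038168$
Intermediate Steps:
$h = -41$ ($h = -3 - 38 = -41$)
$s{\left(I,k \right)} = -94 + k$ ($s{\left(I,k \right)} = k - 94 = -94 + k$)
$\frac{1}{s{\left(h,13 \left(-13\right) + 1 \right)}} = \frac{1}{-94 + \left(13 \left(-13\right) + 1\right)} = \frac{1}{-94 + \left(-169 + 1\right)} = \frac{1}{-94 - 168} = \frac{1}{-262} = - \frac{1}{262}$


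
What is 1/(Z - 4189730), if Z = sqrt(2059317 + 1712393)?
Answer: -418973/1755383370119 - sqrt(3771710)/17553833701190 ≈ -2.3879e-7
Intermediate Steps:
Z = sqrt(3771710) ≈ 1942.1
1/(Z - 4189730) = 1/(sqrt(3771710) - 4189730) = 1/(-4189730 + sqrt(3771710))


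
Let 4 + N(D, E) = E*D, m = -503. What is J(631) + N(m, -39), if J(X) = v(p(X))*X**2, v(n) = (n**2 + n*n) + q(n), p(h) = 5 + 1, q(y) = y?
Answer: 31076171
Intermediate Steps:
N(D, E) = -4 + D*E (N(D, E) = -4 + E*D = -4 + D*E)
p(h) = 6
v(n) = n + 2*n**2 (v(n) = (n**2 + n*n) + n = (n**2 + n**2) + n = 2*n**2 + n = n + 2*n**2)
J(X) = 78*X**2 (J(X) = (6*(1 + 2*6))*X**2 = (6*(1 + 12))*X**2 = (6*13)*X**2 = 78*X**2)
J(631) + N(m, -39) = 78*631**2 + (-4 - 503*(-39)) = 78*398161 + (-4 + 19617) = 31056558 + 19613 = 31076171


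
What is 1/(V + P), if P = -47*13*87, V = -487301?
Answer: -1/540458 ≈ -1.8503e-6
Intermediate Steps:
P = -53157 (P = -611*87 = -53157)
1/(V + P) = 1/(-487301 - 53157) = 1/(-540458) = -1/540458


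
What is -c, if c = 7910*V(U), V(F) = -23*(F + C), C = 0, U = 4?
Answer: 727720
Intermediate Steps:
V(F) = -23*F (V(F) = -23*(F + 0) = -23*F)
c = -727720 (c = 7910*(-23*4) = 7910*(-92) = -727720)
-c = -1*(-727720) = 727720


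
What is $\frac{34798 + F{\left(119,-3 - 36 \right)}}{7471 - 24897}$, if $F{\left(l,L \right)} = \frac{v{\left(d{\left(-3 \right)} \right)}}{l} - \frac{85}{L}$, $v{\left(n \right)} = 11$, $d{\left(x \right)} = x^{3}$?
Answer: $- \frac{80754031}{40437033} \approx -1.997$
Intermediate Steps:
$F{\left(l,L \right)} = - \frac{85}{L} + \frac{11}{l}$ ($F{\left(l,L \right)} = \frac{11}{l} - \frac{85}{L} = - \frac{85}{L} + \frac{11}{l}$)
$\frac{34798 + F{\left(119,-3 - 36 \right)}}{7471 - 24897} = \frac{34798 - \left(- \frac{11}{119} + \frac{85}{-3 - 36}\right)}{7471 - 24897} = \frac{34798 + \left(- \frac{85}{-39} + 11 \cdot \frac{1}{119}\right)}{-17426} = \left(34798 + \left(\left(-85\right) \left(- \frac{1}{39}\right) + \frac{11}{119}\right)\right) \left(- \frac{1}{17426}\right) = \left(34798 + \left(\frac{85}{39} + \frac{11}{119}\right)\right) \left(- \frac{1}{17426}\right) = \left(34798 + \frac{10544}{4641}\right) \left(- \frac{1}{17426}\right) = \frac{161508062}{4641} \left(- \frac{1}{17426}\right) = - \frac{80754031}{40437033}$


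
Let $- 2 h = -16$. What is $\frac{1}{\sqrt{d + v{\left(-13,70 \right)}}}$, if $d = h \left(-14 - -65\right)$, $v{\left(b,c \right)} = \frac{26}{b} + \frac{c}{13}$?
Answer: $\frac{\sqrt{17381}}{2674} \approx 0.049303$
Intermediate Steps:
$h = 8$ ($h = \left(- \frac{1}{2}\right) \left(-16\right) = 8$)
$v{\left(b,c \right)} = \frac{26}{b} + \frac{c}{13}$ ($v{\left(b,c \right)} = \frac{26}{b} + c \frac{1}{13} = \frac{26}{b} + \frac{c}{13}$)
$d = 408$ ($d = 8 \left(-14 - -65\right) = 8 \left(-14 + 65\right) = 8 \cdot 51 = 408$)
$\frac{1}{\sqrt{d + v{\left(-13,70 \right)}}} = \frac{1}{\sqrt{408 + \left(\frac{26}{-13} + \frac{1}{13} \cdot 70\right)}} = \frac{1}{\sqrt{408 + \left(26 \left(- \frac{1}{13}\right) + \frac{70}{13}\right)}} = \frac{1}{\sqrt{408 + \left(-2 + \frac{70}{13}\right)}} = \frac{1}{\sqrt{408 + \frac{44}{13}}} = \frac{1}{\sqrt{\frac{5348}{13}}} = \frac{1}{\frac{2}{13} \sqrt{17381}} = \frac{\sqrt{17381}}{2674}$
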